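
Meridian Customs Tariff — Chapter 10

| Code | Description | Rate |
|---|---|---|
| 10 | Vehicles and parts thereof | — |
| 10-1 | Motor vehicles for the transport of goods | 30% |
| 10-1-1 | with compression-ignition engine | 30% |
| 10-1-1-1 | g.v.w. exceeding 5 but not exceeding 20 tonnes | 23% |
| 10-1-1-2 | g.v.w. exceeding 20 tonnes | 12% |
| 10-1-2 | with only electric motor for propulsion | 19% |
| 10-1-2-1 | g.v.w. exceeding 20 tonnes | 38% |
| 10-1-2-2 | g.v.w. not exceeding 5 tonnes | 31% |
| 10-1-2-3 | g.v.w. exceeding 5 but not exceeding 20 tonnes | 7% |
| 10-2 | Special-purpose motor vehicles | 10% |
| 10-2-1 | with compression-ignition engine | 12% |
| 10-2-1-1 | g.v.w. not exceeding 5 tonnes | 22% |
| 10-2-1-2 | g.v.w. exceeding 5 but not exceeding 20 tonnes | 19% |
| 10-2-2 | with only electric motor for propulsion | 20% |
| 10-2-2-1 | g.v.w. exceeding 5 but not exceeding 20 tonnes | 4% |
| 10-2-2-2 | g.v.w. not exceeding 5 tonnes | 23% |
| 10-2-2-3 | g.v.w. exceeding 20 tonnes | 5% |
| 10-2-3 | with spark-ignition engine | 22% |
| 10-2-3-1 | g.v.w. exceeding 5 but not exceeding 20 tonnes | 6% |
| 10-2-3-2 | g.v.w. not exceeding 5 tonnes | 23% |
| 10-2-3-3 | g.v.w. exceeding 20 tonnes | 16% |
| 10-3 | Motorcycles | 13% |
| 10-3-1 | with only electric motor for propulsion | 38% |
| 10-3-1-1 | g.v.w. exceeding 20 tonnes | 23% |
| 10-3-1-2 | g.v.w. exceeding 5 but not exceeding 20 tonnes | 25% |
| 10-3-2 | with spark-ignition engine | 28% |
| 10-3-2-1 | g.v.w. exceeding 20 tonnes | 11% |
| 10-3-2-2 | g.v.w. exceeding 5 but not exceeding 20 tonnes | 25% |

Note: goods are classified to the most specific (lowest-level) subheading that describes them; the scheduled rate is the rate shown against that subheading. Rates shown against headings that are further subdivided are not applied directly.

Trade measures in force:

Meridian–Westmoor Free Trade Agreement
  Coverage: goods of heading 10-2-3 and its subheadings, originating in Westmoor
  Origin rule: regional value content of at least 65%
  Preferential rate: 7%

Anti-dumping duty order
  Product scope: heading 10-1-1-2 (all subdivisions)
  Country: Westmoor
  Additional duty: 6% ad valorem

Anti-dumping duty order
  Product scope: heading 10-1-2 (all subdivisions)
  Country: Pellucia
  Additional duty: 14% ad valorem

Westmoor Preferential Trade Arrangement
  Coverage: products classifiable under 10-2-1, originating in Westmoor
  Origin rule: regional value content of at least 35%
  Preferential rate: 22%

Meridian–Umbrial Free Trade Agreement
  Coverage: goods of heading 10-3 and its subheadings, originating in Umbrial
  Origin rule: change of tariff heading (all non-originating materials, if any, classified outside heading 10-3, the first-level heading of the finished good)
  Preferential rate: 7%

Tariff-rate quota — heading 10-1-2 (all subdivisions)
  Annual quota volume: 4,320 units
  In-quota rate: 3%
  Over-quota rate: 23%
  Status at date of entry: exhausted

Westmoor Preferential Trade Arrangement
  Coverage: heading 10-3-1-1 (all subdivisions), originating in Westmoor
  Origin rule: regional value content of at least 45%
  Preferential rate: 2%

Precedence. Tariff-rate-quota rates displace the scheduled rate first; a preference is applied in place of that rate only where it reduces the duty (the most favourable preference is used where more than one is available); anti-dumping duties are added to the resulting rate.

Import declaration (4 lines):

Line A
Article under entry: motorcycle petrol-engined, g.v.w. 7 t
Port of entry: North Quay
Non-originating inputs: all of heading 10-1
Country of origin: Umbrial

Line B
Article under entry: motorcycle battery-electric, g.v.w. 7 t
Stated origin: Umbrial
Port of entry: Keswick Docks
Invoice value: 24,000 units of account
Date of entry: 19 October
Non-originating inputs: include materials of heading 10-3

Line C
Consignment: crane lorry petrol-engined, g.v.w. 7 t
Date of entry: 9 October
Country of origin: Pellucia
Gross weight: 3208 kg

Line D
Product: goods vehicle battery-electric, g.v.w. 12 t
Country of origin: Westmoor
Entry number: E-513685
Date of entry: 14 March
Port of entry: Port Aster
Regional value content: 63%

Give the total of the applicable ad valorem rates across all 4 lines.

61%

Line A: motorcycle → 10-3; petrol-engined → 10-3-2; g.v.w. 7 t → 10-3-2-2. Scheduled 25%. Umbrial agreement on 10-3: CTH met → 7% available; preferential 7%. → 7%.
Line B: motorcycle → 10-3; battery-electric → 10-3-1; g.v.w. 7 t → 10-3-1-2. Scheduled 25%. Umbrial agreement on 10-3: CTH not met. → 25%.
Line C: crane lorry → 10-2; petrol-engined → 10-2-3; g.v.w. 7 t → 10-2-3-1. Scheduled 6%. No special measure applies. → 6%.
Line D: goods vehicle → 10-1; battery-electric → 10-1-2; g.v.w. 12 t → 10-1-2-3. Scheduled 7%. quota on 10-1-2 exhausted → over-quota 23%; Westmoor agreement on 10-2-3: 10-1-2-3 not covered; Westmoor agreement on 10-2-1: 10-1-2-3 not covered; Westmoor agreement on 10-3-1-1: 10-1-2-3 not covered. → 23%.
Sum: 7% + 25% + 6% + 23% = 61%.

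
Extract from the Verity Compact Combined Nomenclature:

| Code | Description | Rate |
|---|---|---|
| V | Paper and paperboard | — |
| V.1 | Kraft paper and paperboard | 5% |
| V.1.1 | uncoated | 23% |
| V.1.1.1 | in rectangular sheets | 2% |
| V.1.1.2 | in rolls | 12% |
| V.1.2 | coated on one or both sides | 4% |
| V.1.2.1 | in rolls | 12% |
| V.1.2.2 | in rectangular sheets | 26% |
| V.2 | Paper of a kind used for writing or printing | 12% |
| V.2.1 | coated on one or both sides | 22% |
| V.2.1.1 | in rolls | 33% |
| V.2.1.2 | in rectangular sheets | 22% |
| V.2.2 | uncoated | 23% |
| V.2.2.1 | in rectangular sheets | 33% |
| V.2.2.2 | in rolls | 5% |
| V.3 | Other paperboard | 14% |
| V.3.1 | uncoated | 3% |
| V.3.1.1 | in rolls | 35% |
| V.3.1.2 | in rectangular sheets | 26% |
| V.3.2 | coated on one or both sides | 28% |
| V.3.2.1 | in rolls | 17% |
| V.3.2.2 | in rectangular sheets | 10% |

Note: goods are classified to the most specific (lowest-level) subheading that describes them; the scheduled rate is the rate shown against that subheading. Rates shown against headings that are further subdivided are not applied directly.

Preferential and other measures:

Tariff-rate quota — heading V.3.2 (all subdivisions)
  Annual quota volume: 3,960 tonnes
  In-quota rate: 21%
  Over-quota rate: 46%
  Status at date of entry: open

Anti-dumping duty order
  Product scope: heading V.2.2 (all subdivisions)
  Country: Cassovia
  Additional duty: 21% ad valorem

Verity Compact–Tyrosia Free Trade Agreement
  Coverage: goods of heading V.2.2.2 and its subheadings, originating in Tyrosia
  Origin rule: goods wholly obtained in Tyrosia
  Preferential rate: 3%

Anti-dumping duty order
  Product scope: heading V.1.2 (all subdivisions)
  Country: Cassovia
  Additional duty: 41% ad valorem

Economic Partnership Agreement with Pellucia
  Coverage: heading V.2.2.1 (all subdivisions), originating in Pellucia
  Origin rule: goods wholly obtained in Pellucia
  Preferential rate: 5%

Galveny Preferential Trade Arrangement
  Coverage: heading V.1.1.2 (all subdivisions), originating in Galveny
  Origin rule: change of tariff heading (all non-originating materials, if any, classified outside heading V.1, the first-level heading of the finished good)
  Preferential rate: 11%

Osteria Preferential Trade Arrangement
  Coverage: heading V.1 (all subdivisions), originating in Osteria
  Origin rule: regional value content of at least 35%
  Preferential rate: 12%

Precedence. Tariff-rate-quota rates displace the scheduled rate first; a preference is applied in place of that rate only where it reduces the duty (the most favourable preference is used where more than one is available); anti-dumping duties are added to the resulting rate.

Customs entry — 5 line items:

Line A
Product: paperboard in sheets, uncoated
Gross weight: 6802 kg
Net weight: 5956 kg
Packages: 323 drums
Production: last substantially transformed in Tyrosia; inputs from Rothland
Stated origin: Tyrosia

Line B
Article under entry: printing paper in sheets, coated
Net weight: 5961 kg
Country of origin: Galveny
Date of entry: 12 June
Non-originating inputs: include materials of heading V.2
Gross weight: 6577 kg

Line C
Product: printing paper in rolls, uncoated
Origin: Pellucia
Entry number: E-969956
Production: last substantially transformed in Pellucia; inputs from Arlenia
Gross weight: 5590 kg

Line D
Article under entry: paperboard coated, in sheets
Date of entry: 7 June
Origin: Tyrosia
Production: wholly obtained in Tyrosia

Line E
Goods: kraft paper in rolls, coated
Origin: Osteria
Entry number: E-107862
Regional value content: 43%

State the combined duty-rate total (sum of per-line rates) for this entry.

86%

Line A: paperboard → V.3; uncoated → V.3.1; in sheets → V.3.1.2. Scheduled 26%. Tyrosia agreement on V.2.2.2: V.3.1.2 not covered. → 26%.
Line B: printing paper → V.2; coated → V.2.1; in sheets → V.2.1.2. Scheduled 22%. Galveny agreement on V.1.1.2: V.2.1.2 not covered. → 22%.
Line C: printing paper → V.2; uncoated → V.2.2; in rolls → V.2.2.2. Scheduled 5%. Pellucia agreement on V.2.2.1: V.2.2.2 not covered. → 5%.
Line D: paperboard → V.3; coated → V.3.2; in sheets → V.3.2.2. Scheduled 10%. quota on V.3.2 open → in-quota 21%; Tyrosia agreement on V.2.2.2: V.3.2.2 not covered. → 21%.
Line E: kraft paper → V.1; coated → V.1.2; in rolls → V.1.2.1. Scheduled 12%. Osteria agreement on V.1: RVC ≥ 35% → 12% available; preference 12% not lower than 12% → no reduction. → 12%.
Sum: 26% + 22% + 5% + 21% + 12% = 86%.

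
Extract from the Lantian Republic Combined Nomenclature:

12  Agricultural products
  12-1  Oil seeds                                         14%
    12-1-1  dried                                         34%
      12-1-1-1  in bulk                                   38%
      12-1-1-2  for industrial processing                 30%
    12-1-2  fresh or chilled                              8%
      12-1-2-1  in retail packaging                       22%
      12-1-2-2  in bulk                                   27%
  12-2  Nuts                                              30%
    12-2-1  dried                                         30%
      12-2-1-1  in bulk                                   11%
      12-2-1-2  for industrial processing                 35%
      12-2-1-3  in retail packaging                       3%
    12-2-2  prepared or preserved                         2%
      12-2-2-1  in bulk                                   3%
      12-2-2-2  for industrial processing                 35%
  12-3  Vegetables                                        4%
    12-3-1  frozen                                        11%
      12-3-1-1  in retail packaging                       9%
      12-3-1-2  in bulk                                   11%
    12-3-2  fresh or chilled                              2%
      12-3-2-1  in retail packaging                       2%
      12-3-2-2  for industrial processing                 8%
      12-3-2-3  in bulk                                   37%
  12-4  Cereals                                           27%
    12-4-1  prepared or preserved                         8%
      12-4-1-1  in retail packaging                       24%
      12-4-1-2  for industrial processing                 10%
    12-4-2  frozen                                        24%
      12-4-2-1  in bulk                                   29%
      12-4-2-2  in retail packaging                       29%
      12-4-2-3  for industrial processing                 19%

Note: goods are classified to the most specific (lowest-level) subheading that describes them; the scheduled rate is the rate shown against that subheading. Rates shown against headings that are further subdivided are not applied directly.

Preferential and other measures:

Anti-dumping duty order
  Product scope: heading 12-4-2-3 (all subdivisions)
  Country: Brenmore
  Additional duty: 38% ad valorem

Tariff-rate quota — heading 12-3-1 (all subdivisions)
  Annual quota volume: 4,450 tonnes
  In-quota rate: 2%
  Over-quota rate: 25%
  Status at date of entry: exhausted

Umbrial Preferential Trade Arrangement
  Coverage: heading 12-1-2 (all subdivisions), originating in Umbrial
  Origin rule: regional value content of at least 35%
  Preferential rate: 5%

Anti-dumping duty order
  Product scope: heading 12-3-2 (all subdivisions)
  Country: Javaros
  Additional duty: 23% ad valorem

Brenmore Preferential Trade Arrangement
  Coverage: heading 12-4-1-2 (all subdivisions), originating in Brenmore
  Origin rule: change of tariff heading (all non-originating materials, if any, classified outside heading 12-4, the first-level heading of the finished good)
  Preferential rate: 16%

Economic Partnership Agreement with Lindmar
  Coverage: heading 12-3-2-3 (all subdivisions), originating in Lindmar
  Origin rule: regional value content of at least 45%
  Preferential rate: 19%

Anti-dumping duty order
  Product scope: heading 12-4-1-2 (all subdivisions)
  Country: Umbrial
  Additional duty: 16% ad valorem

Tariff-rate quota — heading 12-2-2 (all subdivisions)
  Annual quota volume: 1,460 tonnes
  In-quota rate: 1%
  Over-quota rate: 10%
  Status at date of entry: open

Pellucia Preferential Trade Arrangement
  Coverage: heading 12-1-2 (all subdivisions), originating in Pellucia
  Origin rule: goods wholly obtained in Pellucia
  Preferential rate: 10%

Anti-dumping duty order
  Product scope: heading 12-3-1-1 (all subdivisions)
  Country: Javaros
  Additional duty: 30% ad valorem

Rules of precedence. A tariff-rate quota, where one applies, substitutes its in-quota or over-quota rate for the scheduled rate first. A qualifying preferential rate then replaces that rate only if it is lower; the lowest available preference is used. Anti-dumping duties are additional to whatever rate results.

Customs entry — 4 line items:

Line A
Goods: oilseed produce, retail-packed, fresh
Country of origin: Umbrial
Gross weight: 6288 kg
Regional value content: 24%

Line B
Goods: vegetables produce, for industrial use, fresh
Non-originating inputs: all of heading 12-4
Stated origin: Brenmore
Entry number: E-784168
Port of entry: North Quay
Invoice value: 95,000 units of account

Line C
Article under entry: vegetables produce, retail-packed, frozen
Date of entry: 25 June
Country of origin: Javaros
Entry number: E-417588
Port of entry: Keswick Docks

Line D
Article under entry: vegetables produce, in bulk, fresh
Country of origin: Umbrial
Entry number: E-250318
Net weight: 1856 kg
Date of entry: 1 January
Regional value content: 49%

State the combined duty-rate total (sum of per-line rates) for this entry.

122%

Line A: oilseed → 12-1; fresh → 12-1-2; retail-packed → 12-1-2-1. Scheduled 22%. Umbrial agreement on 12-1-2: RVC < 35%. → 22%.
Line B: vegetables → 12-3; fresh → 12-3-2; for industrial use → 12-3-2-2. Scheduled 8%. Brenmore agreement on 12-4-1-2: 12-3-2-2 not covered. → 8%.
Line C: vegetables → 12-3; frozen → 12-3-1; retail-packed → 12-3-1-1. Scheduled 9%. quota on 12-3-1 exhausted → over-quota 25%; anti-dumping (Javaros, 12-3-1-1): +30%; total 25% + 30% = 55%. → 55%.
Line D: vegetables → 12-3; fresh → 12-3-2; in bulk → 12-3-2-3. Scheduled 37%. Umbrial agreement on 12-1-2: 12-3-2-3 not covered. → 37%.
Sum: 22% + 8% + 55% + 37% = 122%.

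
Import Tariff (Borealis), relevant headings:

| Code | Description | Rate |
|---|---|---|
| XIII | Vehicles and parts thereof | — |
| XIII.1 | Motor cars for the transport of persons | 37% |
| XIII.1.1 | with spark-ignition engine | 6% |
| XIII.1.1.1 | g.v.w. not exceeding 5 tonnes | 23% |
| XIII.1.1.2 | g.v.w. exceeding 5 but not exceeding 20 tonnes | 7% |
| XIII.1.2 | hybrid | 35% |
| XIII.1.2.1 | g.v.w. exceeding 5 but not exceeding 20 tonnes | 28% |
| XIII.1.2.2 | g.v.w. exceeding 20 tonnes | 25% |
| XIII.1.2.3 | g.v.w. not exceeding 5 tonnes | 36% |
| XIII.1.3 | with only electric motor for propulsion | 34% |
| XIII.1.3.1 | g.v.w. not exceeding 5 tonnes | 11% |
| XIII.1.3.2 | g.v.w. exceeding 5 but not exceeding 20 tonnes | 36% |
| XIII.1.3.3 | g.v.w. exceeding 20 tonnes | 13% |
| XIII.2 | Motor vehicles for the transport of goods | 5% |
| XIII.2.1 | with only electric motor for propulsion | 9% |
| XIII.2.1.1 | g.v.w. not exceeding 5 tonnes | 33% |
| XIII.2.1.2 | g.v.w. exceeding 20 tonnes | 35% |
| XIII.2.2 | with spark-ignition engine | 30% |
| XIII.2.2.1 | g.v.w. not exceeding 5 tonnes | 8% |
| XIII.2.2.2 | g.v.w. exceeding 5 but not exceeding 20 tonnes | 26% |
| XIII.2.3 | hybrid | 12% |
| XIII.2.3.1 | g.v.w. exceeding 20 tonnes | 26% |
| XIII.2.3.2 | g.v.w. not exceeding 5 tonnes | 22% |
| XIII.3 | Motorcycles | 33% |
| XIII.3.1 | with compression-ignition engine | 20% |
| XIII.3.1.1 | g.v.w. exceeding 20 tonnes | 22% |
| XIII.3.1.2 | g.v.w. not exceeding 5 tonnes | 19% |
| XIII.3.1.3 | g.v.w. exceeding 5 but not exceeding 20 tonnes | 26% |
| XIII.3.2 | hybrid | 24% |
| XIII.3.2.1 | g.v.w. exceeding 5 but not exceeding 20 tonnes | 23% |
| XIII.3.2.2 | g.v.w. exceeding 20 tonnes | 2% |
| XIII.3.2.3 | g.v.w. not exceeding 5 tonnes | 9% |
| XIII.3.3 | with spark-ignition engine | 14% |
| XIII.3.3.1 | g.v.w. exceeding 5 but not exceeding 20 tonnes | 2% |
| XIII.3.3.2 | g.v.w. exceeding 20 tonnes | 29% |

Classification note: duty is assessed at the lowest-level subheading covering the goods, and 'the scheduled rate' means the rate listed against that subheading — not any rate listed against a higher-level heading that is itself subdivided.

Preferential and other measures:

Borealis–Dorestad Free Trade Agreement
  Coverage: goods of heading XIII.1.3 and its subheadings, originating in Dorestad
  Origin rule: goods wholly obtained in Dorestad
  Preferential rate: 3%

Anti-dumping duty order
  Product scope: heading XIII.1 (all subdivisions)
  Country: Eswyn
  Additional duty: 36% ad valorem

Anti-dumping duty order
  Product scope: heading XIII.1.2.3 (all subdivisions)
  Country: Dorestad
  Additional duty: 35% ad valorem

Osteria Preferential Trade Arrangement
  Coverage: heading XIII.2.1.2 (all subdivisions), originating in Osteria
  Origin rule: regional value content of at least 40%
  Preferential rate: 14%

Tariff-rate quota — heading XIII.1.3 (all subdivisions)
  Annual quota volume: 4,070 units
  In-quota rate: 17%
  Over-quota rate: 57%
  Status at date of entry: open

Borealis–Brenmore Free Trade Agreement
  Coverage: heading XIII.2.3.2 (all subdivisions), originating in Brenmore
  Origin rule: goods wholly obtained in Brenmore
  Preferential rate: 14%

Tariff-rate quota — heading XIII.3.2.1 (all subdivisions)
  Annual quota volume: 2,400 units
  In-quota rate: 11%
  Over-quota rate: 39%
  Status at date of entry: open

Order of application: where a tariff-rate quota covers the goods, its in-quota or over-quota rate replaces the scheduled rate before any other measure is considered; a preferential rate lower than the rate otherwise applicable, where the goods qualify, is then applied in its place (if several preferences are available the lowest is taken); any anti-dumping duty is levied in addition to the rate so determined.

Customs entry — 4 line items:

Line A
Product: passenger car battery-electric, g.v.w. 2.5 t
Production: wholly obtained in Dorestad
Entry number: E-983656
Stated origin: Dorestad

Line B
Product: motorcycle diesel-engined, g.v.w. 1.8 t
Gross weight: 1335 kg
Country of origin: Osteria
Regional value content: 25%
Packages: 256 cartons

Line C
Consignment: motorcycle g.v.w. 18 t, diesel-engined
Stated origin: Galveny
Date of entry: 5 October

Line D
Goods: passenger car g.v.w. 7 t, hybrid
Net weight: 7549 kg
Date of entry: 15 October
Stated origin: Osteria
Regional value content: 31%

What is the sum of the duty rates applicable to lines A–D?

76%

Line A: passenger car → XIII.1; battery-electric → XIII.1.3; g.v.w. 2.5 t → XIII.1.3.1. Scheduled 11%. quota on XIII.1.3 open → in-quota 17%; Dorestad agreement on XIII.1.3: wholly obtained → 3% available; preferential 3%. → 3%.
Line B: motorcycle → XIII.3; diesel-engined → XIII.3.1; g.v.w. 1.8 t → XIII.3.1.2. Scheduled 19%. Osteria agreement on XIII.2.1.2: XIII.3.1.2 not covered. → 19%.
Line C: motorcycle → XIII.3; diesel-engined → XIII.3.1; g.v.w. 18 t → XIII.3.1.3. Scheduled 26%. No special measure applies. → 26%.
Line D: passenger car → XIII.1; hybrid → XIII.1.2; g.v.w. 7 t → XIII.1.2.1. Scheduled 28%. Osteria agreement on XIII.2.1.2: XIII.1.2.1 not covered. → 28%.
Sum: 3% + 19% + 26% + 28% = 76%.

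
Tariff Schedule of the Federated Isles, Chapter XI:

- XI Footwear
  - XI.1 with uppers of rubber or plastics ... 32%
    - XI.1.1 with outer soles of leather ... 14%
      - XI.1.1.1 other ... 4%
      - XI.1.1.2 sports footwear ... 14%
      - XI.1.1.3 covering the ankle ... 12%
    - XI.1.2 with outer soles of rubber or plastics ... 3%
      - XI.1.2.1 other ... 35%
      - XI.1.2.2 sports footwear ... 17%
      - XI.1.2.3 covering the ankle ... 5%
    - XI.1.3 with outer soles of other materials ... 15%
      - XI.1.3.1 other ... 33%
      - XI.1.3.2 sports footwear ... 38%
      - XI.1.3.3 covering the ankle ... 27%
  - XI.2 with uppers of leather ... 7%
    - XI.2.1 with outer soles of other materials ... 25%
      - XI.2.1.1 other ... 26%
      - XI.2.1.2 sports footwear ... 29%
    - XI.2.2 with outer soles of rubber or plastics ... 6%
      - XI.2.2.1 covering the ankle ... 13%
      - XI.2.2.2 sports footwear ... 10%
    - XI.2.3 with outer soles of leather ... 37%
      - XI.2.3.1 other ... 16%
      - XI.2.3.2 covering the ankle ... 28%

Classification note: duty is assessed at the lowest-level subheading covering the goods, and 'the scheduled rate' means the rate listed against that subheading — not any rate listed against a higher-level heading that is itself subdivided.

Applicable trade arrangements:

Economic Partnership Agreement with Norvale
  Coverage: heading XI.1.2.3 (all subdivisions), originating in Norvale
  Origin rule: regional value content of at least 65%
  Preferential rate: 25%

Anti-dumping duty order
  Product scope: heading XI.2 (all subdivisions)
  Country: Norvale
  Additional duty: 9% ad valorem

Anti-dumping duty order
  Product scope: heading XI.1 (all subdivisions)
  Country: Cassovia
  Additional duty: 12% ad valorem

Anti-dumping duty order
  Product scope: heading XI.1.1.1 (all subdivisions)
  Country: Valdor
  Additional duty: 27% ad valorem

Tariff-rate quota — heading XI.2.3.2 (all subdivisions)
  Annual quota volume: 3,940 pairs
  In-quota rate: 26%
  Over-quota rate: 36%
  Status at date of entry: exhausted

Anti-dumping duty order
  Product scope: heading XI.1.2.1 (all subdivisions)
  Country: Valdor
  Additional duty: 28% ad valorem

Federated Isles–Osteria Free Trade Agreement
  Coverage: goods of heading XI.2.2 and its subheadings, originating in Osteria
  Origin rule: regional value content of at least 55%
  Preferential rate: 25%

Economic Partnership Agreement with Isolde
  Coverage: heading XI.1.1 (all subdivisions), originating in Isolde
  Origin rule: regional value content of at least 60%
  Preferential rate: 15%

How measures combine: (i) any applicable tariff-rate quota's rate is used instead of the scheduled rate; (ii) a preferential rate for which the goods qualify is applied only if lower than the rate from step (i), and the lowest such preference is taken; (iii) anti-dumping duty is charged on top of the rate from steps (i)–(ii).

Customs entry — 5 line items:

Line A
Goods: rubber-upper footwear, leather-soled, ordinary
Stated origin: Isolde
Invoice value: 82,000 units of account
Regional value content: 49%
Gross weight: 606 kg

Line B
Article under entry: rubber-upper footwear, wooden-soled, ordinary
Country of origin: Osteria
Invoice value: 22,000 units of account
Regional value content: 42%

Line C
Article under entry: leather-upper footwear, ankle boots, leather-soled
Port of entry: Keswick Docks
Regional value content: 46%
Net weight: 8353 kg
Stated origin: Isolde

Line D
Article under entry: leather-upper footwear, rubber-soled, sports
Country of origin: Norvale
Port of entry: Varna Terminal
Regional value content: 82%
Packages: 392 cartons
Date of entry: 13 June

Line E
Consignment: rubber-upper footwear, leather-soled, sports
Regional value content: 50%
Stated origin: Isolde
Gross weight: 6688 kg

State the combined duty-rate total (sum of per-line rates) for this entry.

Line A: rubber-upper → XI.1; leather-soled → XI.1.1; ordinary → XI.1.1.1. Scheduled 4%. Isolde agreement on XI.1.1: RVC < 60%. → 4%.
Line B: rubber-upper → XI.1; wooden-soled → XI.1.3; ordinary → XI.1.3.1. Scheduled 33%. Osteria agreement on XI.2.2: XI.1.3.1 not covered. → 33%.
Line C: leather-upper → XI.2; leather-soled → XI.2.3; ankle boots → XI.2.3.2. Scheduled 28%. quota on XI.2.3.2 exhausted → over-quota 36%; Isolde agreement on XI.1.1: XI.2.3.2 not covered. → 36%.
Line D: leather-upper → XI.2; rubber-soled → XI.2.2; sports → XI.2.2.2. Scheduled 10%. Norvale agreement on XI.1.2.3: XI.2.2.2 not covered; anti-dumping (Norvale, XI.2): +9%; total 10% + 9% = 19%. → 19%.
Line E: rubber-upper → XI.1; leather-soled → XI.1.1; sports → XI.1.1.2. Scheduled 14%. Isolde agreement on XI.1.1: RVC < 60%. → 14%.
Sum: 4% + 33% + 36% + 19% + 14% = 106%.

106%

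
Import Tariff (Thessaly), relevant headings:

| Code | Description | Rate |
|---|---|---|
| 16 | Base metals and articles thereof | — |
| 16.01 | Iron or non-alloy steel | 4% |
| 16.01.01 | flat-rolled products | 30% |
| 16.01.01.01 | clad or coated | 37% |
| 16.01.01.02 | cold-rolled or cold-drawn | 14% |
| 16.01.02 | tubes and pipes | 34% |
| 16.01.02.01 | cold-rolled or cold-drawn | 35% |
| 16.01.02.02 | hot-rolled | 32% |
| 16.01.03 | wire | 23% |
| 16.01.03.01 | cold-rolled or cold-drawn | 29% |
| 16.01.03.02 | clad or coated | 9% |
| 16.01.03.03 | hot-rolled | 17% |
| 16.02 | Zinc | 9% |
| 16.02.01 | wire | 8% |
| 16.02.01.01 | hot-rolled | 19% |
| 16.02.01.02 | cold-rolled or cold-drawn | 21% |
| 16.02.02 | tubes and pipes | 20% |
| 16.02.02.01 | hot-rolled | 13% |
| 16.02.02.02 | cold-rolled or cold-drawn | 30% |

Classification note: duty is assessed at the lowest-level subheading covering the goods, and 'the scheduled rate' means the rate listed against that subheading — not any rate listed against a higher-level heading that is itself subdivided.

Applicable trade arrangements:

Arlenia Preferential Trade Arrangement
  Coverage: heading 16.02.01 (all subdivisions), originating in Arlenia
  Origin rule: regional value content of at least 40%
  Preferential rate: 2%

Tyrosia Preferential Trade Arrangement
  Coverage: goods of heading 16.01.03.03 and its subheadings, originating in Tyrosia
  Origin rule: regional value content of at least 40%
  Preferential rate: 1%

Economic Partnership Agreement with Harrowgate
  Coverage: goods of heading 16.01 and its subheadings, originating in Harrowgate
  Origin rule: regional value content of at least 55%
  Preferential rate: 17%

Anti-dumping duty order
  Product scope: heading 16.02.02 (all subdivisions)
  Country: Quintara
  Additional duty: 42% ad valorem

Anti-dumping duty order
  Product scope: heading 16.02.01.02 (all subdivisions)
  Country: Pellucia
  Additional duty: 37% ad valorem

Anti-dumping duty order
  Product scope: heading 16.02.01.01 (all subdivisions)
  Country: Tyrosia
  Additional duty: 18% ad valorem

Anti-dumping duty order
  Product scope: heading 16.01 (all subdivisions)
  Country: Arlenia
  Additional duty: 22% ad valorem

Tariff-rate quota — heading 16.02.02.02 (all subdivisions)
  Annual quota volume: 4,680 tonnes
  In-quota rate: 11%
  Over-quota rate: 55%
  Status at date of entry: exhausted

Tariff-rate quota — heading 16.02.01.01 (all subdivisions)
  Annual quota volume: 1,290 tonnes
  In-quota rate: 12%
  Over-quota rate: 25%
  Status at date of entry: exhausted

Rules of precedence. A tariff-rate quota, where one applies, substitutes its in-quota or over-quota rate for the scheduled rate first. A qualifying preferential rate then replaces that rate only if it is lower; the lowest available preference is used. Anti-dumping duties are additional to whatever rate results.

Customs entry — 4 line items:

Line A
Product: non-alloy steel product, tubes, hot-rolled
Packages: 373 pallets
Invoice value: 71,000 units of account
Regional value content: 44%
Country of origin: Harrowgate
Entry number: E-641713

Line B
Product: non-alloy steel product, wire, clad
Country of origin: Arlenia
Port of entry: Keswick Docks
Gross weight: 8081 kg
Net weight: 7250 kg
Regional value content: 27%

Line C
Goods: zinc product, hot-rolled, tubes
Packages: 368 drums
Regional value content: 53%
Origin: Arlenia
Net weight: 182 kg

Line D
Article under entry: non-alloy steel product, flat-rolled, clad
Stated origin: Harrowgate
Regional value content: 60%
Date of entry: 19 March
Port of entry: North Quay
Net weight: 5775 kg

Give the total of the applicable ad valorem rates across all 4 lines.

93%

Line A: non-alloy steel → 16.01; tubes → 16.01.02; hot-rolled → 16.01.02.02. Scheduled 32%. Harrowgate agreement on 16.01: RVC < 55%. → 32%.
Line B: non-alloy steel → 16.01; wire → 16.01.03; clad → 16.01.03.02. Scheduled 9%. Arlenia agreement on 16.02.01: 16.01.03.02 not covered; anti-dumping (Arlenia, 16.01): +22%; total 9% + 22% = 31%. → 31%.
Line C: zinc → 16.02; tubes → 16.02.02; hot-rolled → 16.02.02.01. Scheduled 13%. Arlenia agreement on 16.02.01: 16.02.02.01 not covered. → 13%.
Line D: non-alloy steel → 16.01; flat-rolled → 16.01.01; clad → 16.01.01.01. Scheduled 37%. Harrowgate agreement on 16.01: RVC ≥ 55% → 17% available; preferential 17%. → 17%.
Sum: 32% + 31% + 13% + 17% = 93%.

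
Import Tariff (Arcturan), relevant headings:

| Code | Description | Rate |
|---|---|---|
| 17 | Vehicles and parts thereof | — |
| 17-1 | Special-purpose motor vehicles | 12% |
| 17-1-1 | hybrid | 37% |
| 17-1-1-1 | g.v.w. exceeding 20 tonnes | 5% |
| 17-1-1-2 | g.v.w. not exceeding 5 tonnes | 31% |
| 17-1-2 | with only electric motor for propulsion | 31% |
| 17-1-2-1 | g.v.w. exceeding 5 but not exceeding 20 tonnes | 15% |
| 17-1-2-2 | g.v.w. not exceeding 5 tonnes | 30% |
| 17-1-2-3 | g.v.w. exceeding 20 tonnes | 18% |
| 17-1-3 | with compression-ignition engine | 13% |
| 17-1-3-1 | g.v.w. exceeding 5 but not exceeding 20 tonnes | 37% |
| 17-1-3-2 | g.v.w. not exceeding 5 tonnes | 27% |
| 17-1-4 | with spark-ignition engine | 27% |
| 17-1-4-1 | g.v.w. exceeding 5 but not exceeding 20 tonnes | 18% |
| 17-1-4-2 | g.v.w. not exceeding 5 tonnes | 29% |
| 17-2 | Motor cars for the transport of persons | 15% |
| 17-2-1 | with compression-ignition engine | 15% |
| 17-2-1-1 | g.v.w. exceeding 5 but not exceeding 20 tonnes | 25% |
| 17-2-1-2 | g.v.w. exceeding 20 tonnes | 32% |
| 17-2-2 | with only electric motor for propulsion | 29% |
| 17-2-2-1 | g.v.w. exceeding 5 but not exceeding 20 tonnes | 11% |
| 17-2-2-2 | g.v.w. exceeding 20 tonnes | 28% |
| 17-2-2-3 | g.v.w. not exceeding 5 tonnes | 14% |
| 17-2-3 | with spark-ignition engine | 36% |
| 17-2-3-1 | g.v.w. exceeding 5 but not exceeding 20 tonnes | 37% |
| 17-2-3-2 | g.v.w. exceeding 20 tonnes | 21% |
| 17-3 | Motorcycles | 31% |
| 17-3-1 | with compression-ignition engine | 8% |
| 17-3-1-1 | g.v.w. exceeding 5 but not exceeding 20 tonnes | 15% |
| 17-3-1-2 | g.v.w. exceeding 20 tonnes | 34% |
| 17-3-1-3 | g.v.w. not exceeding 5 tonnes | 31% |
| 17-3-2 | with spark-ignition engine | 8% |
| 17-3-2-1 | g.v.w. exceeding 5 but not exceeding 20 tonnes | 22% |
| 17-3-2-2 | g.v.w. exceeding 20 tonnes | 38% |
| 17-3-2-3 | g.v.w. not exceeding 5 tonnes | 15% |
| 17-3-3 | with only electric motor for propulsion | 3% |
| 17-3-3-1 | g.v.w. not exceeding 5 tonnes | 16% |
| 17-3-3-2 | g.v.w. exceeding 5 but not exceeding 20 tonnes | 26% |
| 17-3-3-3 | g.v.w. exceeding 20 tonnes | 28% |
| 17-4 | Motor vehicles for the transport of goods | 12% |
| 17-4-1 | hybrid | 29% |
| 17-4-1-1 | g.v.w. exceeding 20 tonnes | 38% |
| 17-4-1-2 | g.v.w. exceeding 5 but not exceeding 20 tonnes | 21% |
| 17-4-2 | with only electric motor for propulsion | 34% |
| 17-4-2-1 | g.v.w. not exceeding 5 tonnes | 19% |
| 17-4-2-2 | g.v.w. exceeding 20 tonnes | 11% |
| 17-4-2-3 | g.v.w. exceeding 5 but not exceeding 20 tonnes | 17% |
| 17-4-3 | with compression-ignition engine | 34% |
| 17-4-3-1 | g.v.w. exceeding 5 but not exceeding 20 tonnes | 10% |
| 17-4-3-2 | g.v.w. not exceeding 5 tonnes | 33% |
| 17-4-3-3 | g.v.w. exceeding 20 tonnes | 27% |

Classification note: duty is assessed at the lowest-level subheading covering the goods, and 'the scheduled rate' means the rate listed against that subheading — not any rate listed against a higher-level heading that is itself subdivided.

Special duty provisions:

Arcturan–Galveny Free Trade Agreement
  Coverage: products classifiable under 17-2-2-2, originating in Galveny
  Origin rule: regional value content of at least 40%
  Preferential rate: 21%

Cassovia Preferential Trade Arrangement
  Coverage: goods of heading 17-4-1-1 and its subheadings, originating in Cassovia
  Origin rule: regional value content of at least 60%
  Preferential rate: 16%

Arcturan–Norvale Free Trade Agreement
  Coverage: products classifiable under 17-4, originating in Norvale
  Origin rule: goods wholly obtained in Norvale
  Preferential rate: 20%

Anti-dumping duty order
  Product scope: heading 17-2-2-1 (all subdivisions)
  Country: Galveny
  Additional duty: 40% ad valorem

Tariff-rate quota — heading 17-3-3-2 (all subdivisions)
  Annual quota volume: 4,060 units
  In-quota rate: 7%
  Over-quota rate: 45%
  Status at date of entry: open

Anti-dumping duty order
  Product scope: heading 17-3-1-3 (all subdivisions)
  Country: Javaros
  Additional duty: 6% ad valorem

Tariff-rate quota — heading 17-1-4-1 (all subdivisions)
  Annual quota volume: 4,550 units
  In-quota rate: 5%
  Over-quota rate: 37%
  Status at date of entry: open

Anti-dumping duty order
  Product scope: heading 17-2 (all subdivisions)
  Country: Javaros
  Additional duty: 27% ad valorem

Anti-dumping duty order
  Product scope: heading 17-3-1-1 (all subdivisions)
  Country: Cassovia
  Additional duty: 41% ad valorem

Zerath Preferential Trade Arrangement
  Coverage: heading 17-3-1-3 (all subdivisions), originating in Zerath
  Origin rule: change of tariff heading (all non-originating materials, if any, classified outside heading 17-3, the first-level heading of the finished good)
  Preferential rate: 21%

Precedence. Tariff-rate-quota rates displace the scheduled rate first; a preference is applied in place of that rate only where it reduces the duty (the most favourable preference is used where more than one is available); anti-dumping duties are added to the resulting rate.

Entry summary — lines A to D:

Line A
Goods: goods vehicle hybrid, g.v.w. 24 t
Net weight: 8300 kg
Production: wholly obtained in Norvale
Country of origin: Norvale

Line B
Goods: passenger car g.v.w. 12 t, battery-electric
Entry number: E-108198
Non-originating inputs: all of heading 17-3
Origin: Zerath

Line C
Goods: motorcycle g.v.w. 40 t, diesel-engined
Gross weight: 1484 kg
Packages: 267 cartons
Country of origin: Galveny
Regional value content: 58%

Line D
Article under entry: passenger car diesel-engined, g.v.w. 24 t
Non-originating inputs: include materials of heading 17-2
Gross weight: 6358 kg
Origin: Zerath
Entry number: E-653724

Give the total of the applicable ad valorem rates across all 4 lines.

97%

Line A: goods vehicle → 17-4; hybrid → 17-4-1; g.v.w. 24 t → 17-4-1-1. Scheduled 38%. Norvale agreement on 17-4: wholly obtained → 20% available; preferential 20%. → 20%.
Line B: passenger car → 17-2; battery-electric → 17-2-2; g.v.w. 12 t → 17-2-2-1. Scheduled 11%. Zerath agreement on 17-3-1-3: 17-2-2-1 not covered. → 11%.
Line C: motorcycle → 17-3; diesel-engined → 17-3-1; g.v.w. 40 t → 17-3-1-2. Scheduled 34%. Galveny agreement on 17-2-2-2: 17-3-1-2 not covered. → 34%.
Line D: passenger car → 17-2; diesel-engined → 17-2-1; g.v.w. 24 t → 17-2-1-2. Scheduled 32%. Zerath agreement on 17-3-1-3: 17-2-1-2 not covered. → 32%.
Sum: 20% + 11% + 34% + 32% = 97%.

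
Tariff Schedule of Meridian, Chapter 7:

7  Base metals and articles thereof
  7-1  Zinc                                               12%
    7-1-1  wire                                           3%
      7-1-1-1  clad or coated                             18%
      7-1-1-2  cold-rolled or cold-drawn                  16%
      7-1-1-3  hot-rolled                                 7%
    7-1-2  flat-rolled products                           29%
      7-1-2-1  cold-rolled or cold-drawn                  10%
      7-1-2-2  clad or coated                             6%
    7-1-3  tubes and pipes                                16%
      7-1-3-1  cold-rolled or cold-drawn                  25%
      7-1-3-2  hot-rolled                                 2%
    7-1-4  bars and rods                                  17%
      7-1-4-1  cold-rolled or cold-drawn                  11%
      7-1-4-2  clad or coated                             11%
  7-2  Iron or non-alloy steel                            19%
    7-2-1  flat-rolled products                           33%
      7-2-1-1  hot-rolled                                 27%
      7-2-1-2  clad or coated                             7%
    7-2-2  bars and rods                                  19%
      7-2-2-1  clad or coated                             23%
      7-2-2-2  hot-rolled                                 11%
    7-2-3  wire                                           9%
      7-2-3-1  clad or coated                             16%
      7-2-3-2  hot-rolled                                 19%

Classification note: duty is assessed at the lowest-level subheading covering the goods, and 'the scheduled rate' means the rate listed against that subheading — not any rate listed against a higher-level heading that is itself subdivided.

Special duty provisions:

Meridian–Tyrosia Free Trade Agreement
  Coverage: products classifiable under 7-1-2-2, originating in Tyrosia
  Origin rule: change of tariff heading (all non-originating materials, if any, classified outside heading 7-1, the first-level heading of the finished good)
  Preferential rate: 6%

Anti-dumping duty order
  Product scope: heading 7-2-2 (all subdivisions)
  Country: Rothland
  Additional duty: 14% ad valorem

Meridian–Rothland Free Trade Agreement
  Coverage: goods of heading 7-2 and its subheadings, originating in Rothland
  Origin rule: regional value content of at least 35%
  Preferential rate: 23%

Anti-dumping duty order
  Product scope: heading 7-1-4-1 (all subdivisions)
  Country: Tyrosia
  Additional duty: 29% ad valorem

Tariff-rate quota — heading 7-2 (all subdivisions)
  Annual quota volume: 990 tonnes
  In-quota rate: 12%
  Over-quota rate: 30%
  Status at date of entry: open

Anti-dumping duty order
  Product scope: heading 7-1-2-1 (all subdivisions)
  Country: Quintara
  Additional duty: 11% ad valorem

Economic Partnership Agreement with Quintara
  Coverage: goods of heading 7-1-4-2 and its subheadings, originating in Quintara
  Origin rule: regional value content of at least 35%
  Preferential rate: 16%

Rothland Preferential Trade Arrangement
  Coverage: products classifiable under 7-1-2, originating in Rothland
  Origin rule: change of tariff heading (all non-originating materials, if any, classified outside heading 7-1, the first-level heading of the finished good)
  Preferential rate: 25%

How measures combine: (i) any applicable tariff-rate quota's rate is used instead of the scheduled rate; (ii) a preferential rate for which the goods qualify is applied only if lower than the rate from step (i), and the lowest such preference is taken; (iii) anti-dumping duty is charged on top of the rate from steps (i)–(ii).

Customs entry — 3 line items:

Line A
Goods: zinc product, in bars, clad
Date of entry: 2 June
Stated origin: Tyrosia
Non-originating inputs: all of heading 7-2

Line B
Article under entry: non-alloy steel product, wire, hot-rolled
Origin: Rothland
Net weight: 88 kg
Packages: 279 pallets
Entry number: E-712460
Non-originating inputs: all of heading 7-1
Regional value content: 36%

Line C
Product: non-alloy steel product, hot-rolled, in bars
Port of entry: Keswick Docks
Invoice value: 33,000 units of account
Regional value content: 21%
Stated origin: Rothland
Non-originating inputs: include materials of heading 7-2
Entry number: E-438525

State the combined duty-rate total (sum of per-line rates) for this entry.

Line A: zinc → 7-1; in bars → 7-1-4; clad → 7-1-4-2. Scheduled 11%. Tyrosia agreement on 7-1-2-2: 7-1-4-2 not covered. → 11%.
Line B: non-alloy steel → 7-2; wire → 7-2-3; hot-rolled → 7-2-3-2. Scheduled 19%. quota on 7-2 open → in-quota 12%; Rothland agreement on 7-2: RVC ≥ 35% → 23% available; Rothland agreement on 7-1-2: 7-2-3-2 not covered; preference 23% not lower than 12% → no reduction. → 12%.
Line C: non-alloy steel → 7-2; in bars → 7-2-2; hot-rolled → 7-2-2-2. Scheduled 11%. quota on 7-2 open → in-quota 12%; Rothland agreement on 7-2: RVC < 35%; Rothland agreement on 7-1-2: 7-2-2-2 not covered; anti-dumping (Rothland, 7-2-2): +14%; total 12% + 14% = 26%. → 26%.
Sum: 11% + 12% + 26% = 49%.

49%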